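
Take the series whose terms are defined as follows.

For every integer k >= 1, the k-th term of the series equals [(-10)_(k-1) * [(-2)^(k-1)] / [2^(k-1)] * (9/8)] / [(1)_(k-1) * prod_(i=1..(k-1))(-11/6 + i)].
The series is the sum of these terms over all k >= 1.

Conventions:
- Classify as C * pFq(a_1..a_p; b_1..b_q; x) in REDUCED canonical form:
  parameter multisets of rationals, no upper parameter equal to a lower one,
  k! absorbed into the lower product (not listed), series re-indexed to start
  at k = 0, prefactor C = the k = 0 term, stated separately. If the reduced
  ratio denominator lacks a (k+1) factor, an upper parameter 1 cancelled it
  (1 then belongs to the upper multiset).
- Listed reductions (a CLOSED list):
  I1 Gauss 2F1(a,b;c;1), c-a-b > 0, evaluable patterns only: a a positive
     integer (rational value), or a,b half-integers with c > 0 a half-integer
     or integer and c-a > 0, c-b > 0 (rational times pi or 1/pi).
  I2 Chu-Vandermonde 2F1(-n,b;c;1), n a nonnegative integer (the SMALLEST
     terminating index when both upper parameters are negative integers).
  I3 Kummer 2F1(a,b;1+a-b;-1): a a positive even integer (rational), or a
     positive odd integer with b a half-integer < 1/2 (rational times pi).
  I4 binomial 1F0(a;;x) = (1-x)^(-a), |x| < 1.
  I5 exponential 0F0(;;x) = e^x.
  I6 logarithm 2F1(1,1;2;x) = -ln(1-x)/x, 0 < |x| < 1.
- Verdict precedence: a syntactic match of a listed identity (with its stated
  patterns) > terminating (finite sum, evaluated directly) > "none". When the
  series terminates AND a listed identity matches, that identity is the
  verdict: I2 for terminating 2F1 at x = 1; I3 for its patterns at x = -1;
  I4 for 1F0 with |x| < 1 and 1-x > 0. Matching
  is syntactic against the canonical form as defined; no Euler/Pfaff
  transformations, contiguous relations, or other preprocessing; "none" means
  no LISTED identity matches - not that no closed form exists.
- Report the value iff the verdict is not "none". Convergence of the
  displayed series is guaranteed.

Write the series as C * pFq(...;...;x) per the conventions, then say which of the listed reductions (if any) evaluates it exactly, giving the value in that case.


Reduced: x = -1, 1F1, upper = {-10}, lower = {-5/6}, C = 9/8. Verdict: terminating - the sum ends at index 10 because -10 is a negative integer; exact evaluation follows. Hence: -247881163466007/112933093000.

First insight: t_0 = 9/8 here, and the lower running product (C = 9/8) is a rising factorial.
Term ratio: r(k) = (-1) * (k-10) / [(k-5/6) (k+1)] - rational in k, leading ratio (-1); with t_0 = 9/8, classification follows.


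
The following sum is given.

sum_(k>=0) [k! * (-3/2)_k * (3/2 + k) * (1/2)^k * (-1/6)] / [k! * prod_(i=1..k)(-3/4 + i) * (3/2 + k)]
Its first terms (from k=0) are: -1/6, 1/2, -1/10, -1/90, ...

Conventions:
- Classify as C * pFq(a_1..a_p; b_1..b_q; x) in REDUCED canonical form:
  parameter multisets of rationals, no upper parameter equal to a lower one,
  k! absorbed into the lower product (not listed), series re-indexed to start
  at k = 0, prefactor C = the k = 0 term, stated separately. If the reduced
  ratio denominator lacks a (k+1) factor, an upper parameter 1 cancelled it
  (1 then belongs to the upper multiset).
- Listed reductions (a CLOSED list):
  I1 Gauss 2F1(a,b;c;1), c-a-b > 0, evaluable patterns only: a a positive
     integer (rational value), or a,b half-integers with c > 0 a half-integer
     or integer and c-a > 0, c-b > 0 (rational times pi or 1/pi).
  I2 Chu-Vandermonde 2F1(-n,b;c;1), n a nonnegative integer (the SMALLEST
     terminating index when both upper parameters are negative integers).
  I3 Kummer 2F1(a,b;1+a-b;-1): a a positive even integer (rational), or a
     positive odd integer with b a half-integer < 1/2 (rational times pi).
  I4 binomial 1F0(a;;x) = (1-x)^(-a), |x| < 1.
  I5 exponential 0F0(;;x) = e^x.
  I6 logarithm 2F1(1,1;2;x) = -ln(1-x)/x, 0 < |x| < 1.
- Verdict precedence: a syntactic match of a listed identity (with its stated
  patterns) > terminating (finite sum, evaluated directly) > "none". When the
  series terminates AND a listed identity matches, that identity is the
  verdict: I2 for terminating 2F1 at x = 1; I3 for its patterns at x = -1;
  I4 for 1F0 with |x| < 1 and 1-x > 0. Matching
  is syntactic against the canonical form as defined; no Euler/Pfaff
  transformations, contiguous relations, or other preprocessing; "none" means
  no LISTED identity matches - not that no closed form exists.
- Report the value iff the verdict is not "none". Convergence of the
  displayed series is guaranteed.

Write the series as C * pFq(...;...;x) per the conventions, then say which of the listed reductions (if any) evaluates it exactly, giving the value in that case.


Canonical form: C = -1/6 times 2F1 with upper {-3/2, 1}, lower {1/4}, x = 1/2. Verdict: none. A 2F1 with upper {-3/2, 1} fits none of I1-I6 at x = 1/2; the sum runs forever.

Key step: t_0 being -1/6, the factorial ratio (prefactor -1/6) (k+a-1)!/(a-1)! is a rising factorial (a)_k.
Adjacent-term ratio: r(k) = (1/2) * (k-3/2) (k+1) / [(k+1/4) (k+1)] - rational in k. x = (1/2); t_0 = -1/6; negate the roots.


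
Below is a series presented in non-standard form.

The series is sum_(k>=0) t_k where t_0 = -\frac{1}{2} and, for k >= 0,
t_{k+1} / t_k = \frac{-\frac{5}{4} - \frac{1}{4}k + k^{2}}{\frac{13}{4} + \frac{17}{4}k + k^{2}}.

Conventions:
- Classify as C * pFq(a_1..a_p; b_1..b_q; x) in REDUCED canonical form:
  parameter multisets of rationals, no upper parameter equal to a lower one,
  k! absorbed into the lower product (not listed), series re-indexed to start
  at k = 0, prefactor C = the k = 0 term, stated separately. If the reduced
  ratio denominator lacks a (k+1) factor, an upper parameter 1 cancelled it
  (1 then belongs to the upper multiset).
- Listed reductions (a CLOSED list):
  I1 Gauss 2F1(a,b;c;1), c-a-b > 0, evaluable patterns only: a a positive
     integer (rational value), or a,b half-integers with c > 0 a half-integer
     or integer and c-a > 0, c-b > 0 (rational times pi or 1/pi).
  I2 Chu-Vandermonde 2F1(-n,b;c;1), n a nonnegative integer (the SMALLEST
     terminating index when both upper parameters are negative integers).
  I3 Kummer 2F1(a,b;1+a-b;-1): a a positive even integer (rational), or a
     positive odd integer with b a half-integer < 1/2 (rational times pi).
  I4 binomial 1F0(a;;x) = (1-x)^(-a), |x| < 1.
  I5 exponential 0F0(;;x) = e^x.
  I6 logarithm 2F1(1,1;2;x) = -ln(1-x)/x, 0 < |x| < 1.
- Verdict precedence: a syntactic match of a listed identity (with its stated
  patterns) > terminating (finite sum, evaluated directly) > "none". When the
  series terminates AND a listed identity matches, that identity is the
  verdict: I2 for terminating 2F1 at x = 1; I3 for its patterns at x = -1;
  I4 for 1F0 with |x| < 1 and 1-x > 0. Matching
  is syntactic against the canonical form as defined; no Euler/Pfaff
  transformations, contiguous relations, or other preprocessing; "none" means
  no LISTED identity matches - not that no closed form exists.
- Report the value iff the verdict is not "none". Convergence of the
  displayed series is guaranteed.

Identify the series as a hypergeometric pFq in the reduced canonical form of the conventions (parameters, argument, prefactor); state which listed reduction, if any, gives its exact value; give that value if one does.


Key step: with t_0 = -\frac{1}{2}, roots of the ratio polynomials (prefactor -1/2) are the negated parameters.
Term ratio: r(k) = 1 * (k-\frac{5}{4}) (k+1) / [(k+\frac{13}{4}) (k+1)] - rational in k. x = 1; t_0 = -\frac{1}{2}; negate the roots.

At argument 1: a 2F1 with upper {-\frac{5}{4}, 1}, lower {\frac{13}{4}}, scaled by C = -\frac{1}{2}. Verdict: Gauss (I1, integer-parameter pattern) applies (x = 1: the Gamma ratio telescopes since c-a-b = 7/2 > 0 and a = 1 in Z>0). Its exact value is -\frac{9}{28}.


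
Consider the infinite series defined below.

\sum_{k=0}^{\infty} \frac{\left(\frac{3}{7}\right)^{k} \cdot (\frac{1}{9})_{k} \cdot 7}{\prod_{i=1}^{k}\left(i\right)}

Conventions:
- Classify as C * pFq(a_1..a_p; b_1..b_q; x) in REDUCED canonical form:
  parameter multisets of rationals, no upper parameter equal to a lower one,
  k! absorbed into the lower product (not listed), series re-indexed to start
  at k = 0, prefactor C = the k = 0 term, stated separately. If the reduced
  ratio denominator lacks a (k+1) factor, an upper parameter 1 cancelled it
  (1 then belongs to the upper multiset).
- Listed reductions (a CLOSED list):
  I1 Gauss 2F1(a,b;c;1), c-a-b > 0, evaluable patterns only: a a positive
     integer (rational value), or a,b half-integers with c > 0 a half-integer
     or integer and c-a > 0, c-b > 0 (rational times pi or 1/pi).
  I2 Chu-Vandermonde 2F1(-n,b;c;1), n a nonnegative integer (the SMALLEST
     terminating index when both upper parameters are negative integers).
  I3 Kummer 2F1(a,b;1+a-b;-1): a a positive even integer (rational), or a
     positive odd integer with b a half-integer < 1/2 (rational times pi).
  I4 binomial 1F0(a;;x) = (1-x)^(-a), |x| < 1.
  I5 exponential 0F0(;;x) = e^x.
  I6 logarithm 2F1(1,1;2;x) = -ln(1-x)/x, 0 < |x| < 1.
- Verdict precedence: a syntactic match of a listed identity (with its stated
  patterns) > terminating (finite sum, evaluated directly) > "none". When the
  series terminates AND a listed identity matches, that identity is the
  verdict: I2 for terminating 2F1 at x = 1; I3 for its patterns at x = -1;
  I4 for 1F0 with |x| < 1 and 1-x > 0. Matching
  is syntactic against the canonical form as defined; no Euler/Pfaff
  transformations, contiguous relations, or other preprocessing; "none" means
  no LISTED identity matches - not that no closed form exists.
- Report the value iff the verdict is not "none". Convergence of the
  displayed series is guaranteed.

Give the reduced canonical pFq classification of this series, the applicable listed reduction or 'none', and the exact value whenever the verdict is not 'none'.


Classification (C = 7): 1F0 with upper {\frac{1}{9}}, lower {-}, argument x = \frac{3}{7}. Verdict at x = \frac{3}{7}: the I4 binomial reduction matches (the 1F0 binomial series: exponent -1/9, x = \frac{3}{7}). Value: 7 \cdot \left(\frac{4}{7}\right)^{-\frac{1}{9}}.

First insight: from the first term 7: the product of the first k integers (C = 7) is k!.
Step ratio: r(k) = \frac{3}{7} * (k+\frac{1}{9}) / [(k+1)] - poly over poly, x = \frac{3}{7} from leading terms; C = 7 at k = 0.


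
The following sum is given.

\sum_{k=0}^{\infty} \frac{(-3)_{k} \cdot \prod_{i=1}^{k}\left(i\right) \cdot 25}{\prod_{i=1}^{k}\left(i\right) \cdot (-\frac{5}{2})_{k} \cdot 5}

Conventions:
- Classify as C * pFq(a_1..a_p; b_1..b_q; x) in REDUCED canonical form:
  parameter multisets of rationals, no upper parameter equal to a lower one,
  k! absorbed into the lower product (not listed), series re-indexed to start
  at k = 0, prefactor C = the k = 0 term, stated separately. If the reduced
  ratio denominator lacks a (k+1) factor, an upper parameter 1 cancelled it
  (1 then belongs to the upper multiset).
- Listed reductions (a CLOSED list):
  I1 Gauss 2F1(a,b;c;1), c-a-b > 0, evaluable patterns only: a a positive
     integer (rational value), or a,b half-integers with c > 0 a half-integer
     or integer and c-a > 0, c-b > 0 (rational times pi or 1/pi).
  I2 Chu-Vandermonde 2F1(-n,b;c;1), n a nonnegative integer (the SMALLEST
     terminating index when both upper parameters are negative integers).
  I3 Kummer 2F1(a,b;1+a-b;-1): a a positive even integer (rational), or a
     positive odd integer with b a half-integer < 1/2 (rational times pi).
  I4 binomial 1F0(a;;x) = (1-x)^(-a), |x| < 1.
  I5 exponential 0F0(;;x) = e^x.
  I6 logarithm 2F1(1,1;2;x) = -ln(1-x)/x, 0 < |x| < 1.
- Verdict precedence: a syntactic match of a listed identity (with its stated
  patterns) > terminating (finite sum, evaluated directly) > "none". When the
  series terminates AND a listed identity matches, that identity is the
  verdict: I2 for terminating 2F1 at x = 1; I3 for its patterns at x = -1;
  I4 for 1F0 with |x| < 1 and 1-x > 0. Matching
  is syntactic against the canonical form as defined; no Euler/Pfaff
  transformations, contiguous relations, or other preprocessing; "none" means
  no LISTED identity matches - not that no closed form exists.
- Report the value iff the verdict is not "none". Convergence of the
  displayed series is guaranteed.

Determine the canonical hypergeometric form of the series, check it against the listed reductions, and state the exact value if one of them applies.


Reduced: x = 1, 2F1, upper = {-3, 1}, lower = {-\frac{5}{2}}, C = 5. Verdict: Vandermonde's identity (I2) matches (terminating 2F1 at x = 1 with n = 3, b = 1, c = -\frac{5}{2}). Its exact value is 35.

Key step: t_0 = 5 here, and the product of the first k integers (C = 5) is k!.
Ratio: r(k) = 1 * (k-3) (k+1) / [(k-\frac{5}{2}) (k+1)] - poly over poly, x = 1 from leading terms; C = 5 at k = 0.


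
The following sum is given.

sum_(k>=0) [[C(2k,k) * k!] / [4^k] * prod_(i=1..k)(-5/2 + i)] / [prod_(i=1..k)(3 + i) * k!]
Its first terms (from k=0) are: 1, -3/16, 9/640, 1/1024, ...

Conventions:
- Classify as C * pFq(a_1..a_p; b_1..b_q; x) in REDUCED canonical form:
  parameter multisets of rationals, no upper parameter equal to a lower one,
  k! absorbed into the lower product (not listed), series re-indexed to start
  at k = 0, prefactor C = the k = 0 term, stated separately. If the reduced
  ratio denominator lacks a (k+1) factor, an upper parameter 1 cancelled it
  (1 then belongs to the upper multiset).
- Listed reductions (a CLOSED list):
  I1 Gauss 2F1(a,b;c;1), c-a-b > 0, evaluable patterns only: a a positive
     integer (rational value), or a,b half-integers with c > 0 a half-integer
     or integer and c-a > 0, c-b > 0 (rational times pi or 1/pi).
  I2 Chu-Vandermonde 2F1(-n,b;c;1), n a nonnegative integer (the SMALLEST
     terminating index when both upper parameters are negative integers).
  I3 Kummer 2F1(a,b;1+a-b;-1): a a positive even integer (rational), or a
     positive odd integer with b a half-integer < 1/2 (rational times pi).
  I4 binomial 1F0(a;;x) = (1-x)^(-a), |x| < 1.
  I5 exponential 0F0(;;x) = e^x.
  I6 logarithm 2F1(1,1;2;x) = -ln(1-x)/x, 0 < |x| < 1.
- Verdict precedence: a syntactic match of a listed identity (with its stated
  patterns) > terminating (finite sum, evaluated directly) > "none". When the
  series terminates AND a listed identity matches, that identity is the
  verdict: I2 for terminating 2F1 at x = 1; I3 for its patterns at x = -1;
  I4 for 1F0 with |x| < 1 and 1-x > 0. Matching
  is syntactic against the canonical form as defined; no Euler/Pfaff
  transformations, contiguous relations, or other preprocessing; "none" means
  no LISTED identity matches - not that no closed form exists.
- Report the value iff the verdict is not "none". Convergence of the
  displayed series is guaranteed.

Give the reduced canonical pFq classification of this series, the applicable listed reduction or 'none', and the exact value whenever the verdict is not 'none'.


Key step: from the first term 1: the running product (C = 1, x = 1) telescopes to a rising factorial.
Step ratio: r(k) = 1 * (k-3/2) (k+1/2) / [(k+4) (k+1)] - poly over poly, x = 1 from leading terms; C = 1 at k = 0.

Reduced: x = 1, 2F1, upper = {-3/2, 1/2}, lower = {4}, C = 1. Verdict: Gauss's theorem I1 (half-integer case) fires (x = 1; upper {-3/2, 1/2} half-integers, c = 4 in the evaluable pattern). Sum: (4096/1575) / pi.


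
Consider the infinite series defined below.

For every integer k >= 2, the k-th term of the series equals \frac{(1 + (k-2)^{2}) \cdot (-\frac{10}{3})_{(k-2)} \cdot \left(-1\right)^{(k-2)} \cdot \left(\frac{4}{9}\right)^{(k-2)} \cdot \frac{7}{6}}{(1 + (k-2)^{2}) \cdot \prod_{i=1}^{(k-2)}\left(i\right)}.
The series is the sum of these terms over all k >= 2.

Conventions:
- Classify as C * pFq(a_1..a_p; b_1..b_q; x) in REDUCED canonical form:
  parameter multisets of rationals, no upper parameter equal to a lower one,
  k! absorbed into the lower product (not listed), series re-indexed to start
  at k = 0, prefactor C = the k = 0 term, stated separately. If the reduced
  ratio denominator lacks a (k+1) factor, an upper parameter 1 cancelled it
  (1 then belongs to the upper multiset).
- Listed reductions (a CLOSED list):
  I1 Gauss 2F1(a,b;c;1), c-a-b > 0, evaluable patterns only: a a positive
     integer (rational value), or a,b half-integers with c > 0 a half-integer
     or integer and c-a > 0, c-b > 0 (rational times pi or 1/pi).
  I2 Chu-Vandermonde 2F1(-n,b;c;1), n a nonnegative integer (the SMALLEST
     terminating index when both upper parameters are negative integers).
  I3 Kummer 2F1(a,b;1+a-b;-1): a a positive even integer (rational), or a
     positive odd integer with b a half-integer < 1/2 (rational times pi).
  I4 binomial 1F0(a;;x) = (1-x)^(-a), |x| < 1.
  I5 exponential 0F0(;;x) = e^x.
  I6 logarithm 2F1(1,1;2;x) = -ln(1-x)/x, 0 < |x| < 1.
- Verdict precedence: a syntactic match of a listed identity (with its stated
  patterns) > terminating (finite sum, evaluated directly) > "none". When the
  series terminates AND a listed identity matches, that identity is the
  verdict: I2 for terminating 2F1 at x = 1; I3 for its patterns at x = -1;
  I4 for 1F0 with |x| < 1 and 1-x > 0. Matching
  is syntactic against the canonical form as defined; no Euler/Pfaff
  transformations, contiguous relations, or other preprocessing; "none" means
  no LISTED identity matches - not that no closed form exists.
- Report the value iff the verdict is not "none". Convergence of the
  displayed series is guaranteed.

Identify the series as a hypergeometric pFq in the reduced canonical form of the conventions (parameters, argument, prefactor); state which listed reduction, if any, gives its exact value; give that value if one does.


The series (x = -\frac{4}{9}) is 1F0: upper {-\frac{10}{3}}, lower {-}, prefactor \frac{7}{6}. Verdict: this is the I4 binomial reduction (the 1F0 binomial series: exponent 10/3, x = -\frac{4}{9}). Hence: \frac{7}{6} \cdot \left(\frac{13}{9}\right)^{\frac{10}{3}}.

Structural cue: with t_0 = \frac{7}{6}, the (-1)^k factor (C = 7/6) folds into the argument's sign.
Term ratio: r(k) = -\frac{4}{9} * (k-\frac{10}{3}) / [(k+1)] - poly over poly, x = -\frac{4}{9} from leading terms; C = \frac{7}{6} at k = 0.


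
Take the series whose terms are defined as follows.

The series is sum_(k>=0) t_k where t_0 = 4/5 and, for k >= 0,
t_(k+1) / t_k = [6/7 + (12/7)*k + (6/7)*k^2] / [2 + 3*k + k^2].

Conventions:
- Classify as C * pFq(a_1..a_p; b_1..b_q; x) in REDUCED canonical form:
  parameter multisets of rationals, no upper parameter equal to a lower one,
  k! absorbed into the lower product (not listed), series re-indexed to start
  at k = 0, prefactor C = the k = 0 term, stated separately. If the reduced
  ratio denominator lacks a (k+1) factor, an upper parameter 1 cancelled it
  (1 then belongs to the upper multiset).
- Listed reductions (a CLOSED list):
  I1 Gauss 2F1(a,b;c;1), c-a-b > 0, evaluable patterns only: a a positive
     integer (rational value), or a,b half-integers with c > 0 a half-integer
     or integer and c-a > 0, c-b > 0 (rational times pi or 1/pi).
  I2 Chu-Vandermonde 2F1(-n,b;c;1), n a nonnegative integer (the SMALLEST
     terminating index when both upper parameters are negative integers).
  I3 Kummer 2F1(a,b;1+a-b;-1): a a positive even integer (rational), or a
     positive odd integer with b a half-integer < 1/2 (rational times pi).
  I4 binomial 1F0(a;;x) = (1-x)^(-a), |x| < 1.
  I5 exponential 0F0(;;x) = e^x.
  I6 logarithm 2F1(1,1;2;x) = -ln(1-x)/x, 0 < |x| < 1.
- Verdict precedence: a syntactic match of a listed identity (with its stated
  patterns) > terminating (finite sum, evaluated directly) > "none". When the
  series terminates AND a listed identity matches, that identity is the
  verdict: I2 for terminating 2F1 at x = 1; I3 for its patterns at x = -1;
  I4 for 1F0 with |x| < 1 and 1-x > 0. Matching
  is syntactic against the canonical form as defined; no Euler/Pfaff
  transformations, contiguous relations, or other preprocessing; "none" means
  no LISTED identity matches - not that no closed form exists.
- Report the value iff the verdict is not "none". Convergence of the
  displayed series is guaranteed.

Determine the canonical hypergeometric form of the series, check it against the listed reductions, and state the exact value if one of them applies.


Prefactor 4/5, argument 6/7: 2F1 with upper {1, 1} over lower {2}. Verdict: the I6 logarithm reduction fires (the logarithm: parameters (1,1;2), x = 6/7). Value: (-14/15) * ln(1/7).

Key observation: with t_0 = 4/5, the expanded ratio factors over Q; C = 4/5, x = 6/7, roots give parameters.
Consecutive-term ratio: r(k) = (6/7) * (k+1) (k+1) / [(k+2) (k+1)] - rational; roots negated = parameters, x = (6/7), C = 4/5.


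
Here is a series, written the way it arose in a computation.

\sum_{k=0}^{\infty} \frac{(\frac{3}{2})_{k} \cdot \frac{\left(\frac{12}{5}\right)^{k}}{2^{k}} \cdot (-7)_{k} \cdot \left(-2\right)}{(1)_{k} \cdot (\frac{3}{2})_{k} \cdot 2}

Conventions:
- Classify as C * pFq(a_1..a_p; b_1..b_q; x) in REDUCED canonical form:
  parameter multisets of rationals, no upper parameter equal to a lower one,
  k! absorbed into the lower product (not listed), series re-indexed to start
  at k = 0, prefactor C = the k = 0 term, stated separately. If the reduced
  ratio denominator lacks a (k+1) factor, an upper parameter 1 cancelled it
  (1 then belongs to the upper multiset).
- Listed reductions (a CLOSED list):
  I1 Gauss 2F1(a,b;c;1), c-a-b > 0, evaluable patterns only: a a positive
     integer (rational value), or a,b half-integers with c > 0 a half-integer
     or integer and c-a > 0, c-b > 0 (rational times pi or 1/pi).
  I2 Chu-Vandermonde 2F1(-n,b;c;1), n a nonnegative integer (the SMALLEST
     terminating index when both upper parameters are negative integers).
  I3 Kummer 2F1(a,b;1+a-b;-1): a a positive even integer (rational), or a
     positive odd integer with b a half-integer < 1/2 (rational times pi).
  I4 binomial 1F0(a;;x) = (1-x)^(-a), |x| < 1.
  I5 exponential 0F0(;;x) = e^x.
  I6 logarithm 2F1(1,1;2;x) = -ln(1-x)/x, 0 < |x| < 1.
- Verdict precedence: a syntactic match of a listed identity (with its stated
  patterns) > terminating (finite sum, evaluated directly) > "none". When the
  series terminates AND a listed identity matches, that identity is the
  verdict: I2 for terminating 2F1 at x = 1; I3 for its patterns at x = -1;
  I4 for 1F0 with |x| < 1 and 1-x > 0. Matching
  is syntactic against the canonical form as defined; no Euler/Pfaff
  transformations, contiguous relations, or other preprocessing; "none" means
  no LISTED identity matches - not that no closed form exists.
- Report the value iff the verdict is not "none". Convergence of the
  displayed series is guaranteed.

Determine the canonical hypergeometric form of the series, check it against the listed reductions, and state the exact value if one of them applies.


Key step: with t_0 = -1, (1)_k (C = -1) is k! itself.
Consecutive-term ratio: r(k) = \frac{6}{5} * (k-7) / [(k+1)] ; factor over Q: parameters, x = \frac{6}{5}, and C = -1.

At argument \frac{6}{5}: a 1F0 with upper {-7}, lower {-}, scaled by C = -1. Verdict: terminating. With -7 upstairs the series is a 8-term polynomial sum; evaluated term by term. Sum: \frac{1}{78125}.


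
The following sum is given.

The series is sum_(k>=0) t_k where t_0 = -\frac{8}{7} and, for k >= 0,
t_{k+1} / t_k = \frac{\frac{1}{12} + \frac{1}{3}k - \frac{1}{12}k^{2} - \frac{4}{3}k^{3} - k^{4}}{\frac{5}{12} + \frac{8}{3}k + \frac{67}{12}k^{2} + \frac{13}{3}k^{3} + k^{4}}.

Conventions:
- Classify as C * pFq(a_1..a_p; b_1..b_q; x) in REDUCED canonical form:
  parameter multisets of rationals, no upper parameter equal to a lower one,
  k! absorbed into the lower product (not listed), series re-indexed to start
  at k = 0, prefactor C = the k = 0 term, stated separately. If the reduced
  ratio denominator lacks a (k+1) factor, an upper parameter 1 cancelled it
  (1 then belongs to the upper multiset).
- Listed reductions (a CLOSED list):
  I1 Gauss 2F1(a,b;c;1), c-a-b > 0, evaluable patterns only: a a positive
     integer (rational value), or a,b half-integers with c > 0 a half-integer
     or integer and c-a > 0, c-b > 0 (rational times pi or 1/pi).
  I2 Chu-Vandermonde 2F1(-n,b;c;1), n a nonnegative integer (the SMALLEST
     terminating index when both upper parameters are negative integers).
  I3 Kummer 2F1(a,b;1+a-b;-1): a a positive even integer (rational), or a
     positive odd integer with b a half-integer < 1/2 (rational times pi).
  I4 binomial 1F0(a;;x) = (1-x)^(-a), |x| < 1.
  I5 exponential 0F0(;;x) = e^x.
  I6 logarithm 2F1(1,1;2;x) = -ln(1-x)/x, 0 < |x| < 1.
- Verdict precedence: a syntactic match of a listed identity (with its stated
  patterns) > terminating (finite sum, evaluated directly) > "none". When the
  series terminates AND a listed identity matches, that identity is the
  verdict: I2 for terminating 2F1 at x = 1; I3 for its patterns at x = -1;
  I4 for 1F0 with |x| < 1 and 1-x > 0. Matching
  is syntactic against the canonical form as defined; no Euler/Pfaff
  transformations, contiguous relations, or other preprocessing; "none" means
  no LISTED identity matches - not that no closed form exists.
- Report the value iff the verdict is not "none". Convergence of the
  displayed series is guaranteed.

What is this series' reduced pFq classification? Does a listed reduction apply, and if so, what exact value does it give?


The series (x = -1) is 2F1: upper {-\frac{1}{2}, 1}, lower {\frac{5}{2}}, prefactor -\frac{8}{7}. Verdict: Kummer (I3) applies (x = -1; c = \frac{5}{2} equals 1+a-b for upper {-\frac{1}{2}, 1}: listed pattern). Its exact value is \left(-\frac{3}{7}\right) \cdot \pi.

Key step: x = -1 and roots of the ratio polynomials (C = -8/7) are the negated parameters.
Term ratio: r(k) = -1 * (k-\frac{1}{2}) (k+1) / [(k+\frac{5}{2}) (k+1)] ; factor over Q: parameters, x = -1, and C = -\frac{8}{7}.


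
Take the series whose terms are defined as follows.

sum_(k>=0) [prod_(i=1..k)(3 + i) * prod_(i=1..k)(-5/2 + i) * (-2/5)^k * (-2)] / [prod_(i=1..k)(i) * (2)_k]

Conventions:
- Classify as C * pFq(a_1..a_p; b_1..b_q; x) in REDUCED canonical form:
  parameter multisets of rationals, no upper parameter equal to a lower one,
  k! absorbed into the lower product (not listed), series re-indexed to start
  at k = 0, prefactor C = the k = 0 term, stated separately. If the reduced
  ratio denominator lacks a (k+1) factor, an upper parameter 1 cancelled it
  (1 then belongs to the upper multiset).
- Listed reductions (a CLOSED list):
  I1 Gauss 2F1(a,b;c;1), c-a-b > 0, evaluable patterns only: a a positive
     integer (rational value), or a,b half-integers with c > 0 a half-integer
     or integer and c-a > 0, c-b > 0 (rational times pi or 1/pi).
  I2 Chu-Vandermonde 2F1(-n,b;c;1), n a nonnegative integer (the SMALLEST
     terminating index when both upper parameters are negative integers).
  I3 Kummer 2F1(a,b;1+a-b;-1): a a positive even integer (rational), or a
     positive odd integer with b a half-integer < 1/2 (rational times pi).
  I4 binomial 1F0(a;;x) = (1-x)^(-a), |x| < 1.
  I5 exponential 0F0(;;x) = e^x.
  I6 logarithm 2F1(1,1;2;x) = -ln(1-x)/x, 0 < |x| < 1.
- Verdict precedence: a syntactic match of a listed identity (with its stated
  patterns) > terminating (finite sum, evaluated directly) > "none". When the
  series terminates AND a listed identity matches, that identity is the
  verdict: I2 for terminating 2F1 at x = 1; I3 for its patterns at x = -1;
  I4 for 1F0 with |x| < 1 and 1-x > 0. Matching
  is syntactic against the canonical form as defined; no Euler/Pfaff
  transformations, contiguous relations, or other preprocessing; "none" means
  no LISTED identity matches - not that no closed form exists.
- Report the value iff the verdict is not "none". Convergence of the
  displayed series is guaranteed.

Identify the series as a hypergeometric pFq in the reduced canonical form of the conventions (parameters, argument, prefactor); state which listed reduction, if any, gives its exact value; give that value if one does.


This is -2 * 2F1(-3/2, 4; 2; -2/5) in reduced canonical form. Verdict: none. Every listed pattern misses the 2F1 form at -2/5, upper {-3/2, 4}.

Key step: from the first term -2: the running product (C = -2) telescopes to a rising factorial.
Step ratio: r(k) = (-2/5) * (k-3/2) (k+4) / [(k+2) (k+1)] - rational in k. x = (-2/5); t_0 = -2; negate the roots.


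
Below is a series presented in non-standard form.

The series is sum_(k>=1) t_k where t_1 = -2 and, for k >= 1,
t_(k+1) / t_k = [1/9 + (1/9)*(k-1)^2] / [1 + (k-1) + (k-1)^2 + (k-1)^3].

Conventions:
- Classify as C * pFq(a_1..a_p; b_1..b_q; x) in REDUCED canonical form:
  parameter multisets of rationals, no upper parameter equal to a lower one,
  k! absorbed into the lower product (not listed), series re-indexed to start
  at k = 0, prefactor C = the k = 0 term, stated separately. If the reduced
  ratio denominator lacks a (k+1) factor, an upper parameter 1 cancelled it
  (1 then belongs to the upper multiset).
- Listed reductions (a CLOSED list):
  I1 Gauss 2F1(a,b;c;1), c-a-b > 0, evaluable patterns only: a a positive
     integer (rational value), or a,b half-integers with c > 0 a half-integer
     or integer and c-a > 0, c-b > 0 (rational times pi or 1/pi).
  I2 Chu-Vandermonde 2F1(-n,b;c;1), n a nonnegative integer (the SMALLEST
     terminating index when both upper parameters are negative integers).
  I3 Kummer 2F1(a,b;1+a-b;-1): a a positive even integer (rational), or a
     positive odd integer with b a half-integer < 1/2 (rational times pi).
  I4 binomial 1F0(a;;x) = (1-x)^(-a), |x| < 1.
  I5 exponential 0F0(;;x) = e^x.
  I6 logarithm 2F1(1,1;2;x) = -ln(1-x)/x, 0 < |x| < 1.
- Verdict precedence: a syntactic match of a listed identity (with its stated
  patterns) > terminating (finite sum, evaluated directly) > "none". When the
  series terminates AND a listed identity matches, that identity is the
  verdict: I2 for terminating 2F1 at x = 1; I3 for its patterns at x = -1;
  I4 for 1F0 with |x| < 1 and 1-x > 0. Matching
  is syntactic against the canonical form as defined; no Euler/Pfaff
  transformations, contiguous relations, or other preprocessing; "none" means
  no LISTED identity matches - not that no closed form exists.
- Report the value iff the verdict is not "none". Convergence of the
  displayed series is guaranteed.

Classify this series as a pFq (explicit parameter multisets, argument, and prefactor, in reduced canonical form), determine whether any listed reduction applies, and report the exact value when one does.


Classification (C = -2): 0F0 with upper {-}, lower {-}, argument x = 1/9. Verdict: this is exponential (I5) (the 0F0 exponential series at x = 1/9). Its exact value is (-2) * e^(1/9).

The tell: t_0 being -2, cancel k^2 + 1 from the displayed ratio first; then C = -2.
Step ratio: r(k) = (1/9) * 1 / [(k+1)] - rational in k. x = (1/9); t_0 = -2; negate the roots.


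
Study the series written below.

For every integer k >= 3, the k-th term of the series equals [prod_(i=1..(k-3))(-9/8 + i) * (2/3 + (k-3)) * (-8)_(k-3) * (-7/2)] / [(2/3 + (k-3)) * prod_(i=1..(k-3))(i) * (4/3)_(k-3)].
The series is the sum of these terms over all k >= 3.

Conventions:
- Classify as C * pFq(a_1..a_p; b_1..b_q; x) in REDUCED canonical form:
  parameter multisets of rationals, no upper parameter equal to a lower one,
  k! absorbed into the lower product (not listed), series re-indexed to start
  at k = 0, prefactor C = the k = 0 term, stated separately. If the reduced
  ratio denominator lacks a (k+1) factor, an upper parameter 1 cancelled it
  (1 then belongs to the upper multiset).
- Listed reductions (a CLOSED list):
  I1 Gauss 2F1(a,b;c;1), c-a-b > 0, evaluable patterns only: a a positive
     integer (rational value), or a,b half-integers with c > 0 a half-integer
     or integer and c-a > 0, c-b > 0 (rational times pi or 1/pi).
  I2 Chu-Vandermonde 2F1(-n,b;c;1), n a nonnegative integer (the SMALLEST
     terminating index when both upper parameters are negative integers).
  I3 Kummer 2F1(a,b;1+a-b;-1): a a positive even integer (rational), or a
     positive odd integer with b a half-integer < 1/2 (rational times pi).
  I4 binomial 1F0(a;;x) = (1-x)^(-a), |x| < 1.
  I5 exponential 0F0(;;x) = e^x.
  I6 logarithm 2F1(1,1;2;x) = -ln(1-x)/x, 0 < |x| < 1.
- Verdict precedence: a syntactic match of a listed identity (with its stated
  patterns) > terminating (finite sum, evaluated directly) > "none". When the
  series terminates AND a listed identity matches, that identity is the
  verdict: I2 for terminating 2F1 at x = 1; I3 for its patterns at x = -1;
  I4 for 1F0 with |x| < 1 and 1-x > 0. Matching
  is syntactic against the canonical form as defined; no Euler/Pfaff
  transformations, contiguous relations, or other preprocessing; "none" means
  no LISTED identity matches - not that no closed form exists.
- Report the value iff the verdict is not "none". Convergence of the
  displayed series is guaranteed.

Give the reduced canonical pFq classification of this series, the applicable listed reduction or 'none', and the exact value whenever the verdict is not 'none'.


This is -7/2 * 2F1(-8, -1/8; 4/3; 1) in reduced canonical form. Verdict at x = 1: the Chu-Vandermonde identity I2 matches (terminating 2F1 at x = 1 with n = 8, b = -1/8, c = 4/3). Hence: -541245103086121/116694261432320.

Structural cue: t_0 = -7/2 here, and the product of the first k integers (C = -7/2, x = 1) is k!.
Term ratio: r(k) = 1 * (k-8) (k-1/8) / [(k+4/3) (k+1)] - poly over poly, x = 1 from leading terms; C = -7/2 at k = 0.


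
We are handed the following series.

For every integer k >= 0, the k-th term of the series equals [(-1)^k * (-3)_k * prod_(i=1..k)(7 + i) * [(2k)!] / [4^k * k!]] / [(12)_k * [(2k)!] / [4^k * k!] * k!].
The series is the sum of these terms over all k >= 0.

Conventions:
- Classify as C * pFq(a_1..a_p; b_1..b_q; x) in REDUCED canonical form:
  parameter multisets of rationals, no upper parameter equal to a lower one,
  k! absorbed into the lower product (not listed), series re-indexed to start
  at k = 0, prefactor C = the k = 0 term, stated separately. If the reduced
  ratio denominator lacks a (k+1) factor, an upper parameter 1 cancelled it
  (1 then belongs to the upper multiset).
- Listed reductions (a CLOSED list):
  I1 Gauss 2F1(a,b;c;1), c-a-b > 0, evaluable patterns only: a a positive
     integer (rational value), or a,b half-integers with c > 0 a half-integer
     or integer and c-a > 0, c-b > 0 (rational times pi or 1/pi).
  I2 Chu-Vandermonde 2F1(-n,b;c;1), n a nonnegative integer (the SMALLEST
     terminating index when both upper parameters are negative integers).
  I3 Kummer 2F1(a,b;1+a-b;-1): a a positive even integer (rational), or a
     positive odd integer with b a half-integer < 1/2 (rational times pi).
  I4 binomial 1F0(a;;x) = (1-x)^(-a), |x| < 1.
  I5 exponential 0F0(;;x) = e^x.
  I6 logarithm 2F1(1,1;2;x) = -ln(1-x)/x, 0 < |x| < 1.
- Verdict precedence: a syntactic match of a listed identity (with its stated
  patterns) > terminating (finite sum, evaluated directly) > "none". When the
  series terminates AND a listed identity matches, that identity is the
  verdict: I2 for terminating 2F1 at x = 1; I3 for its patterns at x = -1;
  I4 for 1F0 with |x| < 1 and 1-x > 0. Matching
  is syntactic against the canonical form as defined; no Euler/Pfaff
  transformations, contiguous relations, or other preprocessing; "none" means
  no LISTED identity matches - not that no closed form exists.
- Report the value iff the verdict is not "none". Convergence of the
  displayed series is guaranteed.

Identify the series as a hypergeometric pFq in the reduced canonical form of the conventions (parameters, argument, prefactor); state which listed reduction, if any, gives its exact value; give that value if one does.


At argument -1: a 2F1 with upper {-3, 8}, lower {12}, scaled by C = 1. Verdict at x = -1: Kummer's theorem (I3) matches (x = -1; c = 12 equals 1+a-b for upper {-3, 8}: listed pattern). Sum: 33/7.

Key step: t_0 = 1 here, and the running product (C = 1) telescopes to a rising factorial.
Term ratio: r(k) = (-1) * (k-3) (k+8) / [(k+12) (k+1)] - rational in k. x = (-1); t_0 = 1; negate the roots.


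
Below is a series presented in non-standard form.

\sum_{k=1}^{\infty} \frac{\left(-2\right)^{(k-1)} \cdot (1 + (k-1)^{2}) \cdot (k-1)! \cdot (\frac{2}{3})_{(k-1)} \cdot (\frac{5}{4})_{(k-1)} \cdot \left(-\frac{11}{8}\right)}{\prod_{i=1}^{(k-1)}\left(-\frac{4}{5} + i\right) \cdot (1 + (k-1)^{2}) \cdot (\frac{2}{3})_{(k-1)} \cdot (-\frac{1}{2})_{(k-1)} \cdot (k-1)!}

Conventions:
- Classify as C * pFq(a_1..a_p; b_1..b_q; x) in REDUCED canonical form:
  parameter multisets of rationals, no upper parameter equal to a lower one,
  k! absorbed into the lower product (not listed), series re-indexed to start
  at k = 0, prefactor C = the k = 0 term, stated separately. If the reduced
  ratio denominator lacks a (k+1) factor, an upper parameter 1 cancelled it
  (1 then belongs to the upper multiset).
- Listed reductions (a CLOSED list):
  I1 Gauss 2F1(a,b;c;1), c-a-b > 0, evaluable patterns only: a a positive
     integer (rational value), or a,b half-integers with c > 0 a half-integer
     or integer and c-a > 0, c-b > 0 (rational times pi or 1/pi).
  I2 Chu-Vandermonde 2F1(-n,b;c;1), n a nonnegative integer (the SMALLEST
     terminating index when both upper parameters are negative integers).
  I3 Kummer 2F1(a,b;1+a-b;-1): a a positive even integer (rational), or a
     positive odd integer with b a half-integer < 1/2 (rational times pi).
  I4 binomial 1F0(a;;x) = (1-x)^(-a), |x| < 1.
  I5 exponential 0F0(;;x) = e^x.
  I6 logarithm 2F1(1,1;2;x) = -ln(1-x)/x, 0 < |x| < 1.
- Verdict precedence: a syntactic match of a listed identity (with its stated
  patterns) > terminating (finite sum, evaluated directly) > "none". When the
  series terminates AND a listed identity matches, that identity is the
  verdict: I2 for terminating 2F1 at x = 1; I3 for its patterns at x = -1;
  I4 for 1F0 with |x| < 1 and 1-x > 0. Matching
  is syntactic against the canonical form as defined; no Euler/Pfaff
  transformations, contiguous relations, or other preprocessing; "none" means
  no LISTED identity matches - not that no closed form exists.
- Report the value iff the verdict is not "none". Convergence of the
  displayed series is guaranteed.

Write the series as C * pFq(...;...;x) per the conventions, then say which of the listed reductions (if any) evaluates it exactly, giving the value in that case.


At argument -2: a 2F2 with upper {1, \frac{5}{4}}, lower {-\frac{1}{2}, \frac{1}{5}}, scaled by C = -\frac{11}{8}. Verdict: none - this 2F2 at x = -2 matches no listed pattern, and upper {1, \frac{5}{4}} holds no stopper.

The tell: from the first term -\frac{11}{8}: the factorial ratio (prefactor -11/8) (k+a-1)!/(a-1)! is a rising factorial (a)_k.
Consecutive-term ratio: r(k) = -2 * (k+1) (k+\frac{5}{4}) / [(k-\frac{1}{2}) (k+\frac{1}{5}) (k+1)] ; factor over Q: parameters, x = -2, and C = -\frac{11}{8}.


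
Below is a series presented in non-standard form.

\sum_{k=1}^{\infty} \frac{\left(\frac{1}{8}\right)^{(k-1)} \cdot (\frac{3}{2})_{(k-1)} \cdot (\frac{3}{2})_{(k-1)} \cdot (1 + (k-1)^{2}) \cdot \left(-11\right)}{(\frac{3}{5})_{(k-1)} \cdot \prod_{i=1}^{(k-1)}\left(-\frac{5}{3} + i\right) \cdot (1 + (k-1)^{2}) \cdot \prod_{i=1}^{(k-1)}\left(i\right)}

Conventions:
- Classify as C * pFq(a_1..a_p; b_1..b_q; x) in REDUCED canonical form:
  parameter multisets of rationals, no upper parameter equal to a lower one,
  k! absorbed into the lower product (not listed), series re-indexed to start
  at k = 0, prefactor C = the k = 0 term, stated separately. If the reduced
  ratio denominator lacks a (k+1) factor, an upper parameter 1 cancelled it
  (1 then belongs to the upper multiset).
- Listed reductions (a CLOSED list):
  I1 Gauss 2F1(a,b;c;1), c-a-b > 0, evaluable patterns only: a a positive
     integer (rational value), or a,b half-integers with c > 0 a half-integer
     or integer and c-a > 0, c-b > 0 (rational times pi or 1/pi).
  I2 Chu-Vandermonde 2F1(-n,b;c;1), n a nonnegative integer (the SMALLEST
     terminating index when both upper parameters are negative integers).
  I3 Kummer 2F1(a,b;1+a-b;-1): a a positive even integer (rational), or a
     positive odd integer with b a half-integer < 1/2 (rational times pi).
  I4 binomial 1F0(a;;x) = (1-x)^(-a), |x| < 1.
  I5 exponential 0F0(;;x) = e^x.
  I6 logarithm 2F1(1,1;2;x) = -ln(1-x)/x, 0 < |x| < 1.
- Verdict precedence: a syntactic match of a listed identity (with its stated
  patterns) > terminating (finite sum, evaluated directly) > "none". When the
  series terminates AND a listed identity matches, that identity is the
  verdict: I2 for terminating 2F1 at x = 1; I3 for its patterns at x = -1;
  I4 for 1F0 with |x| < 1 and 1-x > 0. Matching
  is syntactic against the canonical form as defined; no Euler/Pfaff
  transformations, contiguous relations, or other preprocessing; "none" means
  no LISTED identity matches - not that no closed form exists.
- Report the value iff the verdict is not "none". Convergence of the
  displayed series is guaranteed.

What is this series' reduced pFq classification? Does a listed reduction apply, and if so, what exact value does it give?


At argument \frac{1}{8}: a 2F2 with upper {\frac{3}{2}, \frac{3}{2}}, lower {-\frac{2}{3}, \frac{3}{5}}, scaled by C = -11. Verdict: none. A 2F2 with upper {\frac{3}{2}, \frac{3}{2}} fits none of I1-I6 at x = \frac{1}{8}; the sum runs forever.

Structural cue: t_0 = -11 here, and the lower running product (C = -11, x = 1/8) is a rising factorial.
Step ratio: r(k) = \frac{1}{8} * (k+\frac{3}{2}) (k+\frac{3}{2}) / [(k-\frac{2}{3}) (k+\frac{3}{5}) (k+1)] - rational in k, leading ratio \frac{1}{8}; with t_0 = -11, classification follows.
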